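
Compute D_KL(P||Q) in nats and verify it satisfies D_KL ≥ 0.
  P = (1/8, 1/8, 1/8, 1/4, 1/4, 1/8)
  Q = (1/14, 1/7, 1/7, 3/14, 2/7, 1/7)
0.0250 nats

KL divergence satisfies the Gibbs inequality: D_KL(P||Q) ≥ 0 for all distributions P, Q.

D_KL(P||Q) = Σ p(x) log(p(x)/q(x))
Term by term:
  x=0: 1/8 × log_e[(1/8)/(1/14)] = 0.0700
  x=1: 1/8 × log_e[(1/8)/(1/7)] = -0.0167
  x=2: 1/8 × log_e[(1/8)/(1/7)] = -0.0167
  x=3: 1/4 × log_e[(1/4)/(3/14)] = 0.0385
  x=4: 1/4 × log_e[(1/4)/(2/7)] = -0.0334
  x=5: 1/8 × log_e[(1/8)/(1/7)] = -0.0167
D_KL(P||Q) = 0.0250 nats

D_KL(P||Q) = 0.0250 ≥ 0 ✓

This non-negativity is a fundamental property: relative entropy cannot be negative because it measures how different Q is from P.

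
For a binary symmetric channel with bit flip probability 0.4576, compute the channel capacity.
0.0052 bits

For a binary symmetric channel (BSC) with error probability p:
Capacity C = 1 - H(p) bits per symbol

where H(p) = -p log₂(p) - (1-p) log₂(1-p) is the binary entropy function.

H(0.4576) = 0.9948 bits
C = 1 - 0.9948 = 0.0052 bits per symbol

This means we can reliably transmit up to 0.0052 bits of information per channel use.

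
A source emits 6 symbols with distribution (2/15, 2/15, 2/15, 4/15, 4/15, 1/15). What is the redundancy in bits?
0.1447 bits

Redundancy measures how far a source is from maximum entropy:
R = H_max - H(X)

Maximum entropy for 6 symbols: H_max = log_2(6) = 2.5850 bits
Actual entropy: H(X) = 2.4402 bits
Redundancy: R = 2.5850 - 2.4402 = 0.1447 bits

This redundancy represents potential for compression: the source could be compressed by 0.1447 bits per symbol.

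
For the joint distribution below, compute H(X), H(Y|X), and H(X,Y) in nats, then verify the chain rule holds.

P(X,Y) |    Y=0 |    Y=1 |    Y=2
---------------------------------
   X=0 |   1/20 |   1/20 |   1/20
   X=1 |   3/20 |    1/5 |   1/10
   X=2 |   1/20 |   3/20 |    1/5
H(X,Y) = 2.0423, H(X) = 1.0104, H(Y|X) = 1.0319 (all in nats)

Chain rule: H(X,Y) = H(X) + H(Y|X)

Left side — joint entropy directly:
H(X,Y) = -Σ p(x,y) log p(x,y) = 2.0423 nats

Right side — compute H(Y|X) from the conditional distributions:
P(X) = (3/20, 9/20, 2/5), so H(X) = 1.0104 nats
H(Y|X) = Σ_x P(X=x) · H(Y|X=x):
  P(Y|X=0) = (1/3, 1/3, 1/3), H(Y|X=0) = 1.0986, weight P(X=0) = 3/20
  P(Y|X=1) = (1/3, 4/9, 2/9), H(Y|X=1) = 1.0609, weight P(X=1) = 9/20
  P(Y|X=2) = (1/8, 3/8, 1/2), H(Y|X=2) = 0.9743, weight P(X=2) = 2/5
H(Y|X) = 1.0319 nats

H(X) + H(Y|X) = 1.0104 + 1.0319 = 2.0423 nats

Both sides equal 2.0423 nats. ✓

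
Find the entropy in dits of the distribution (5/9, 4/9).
0.2983 dits

Shannon entropy is H(X) = -Σ p(x) log p(x).

For P = (5/9, 4/9):
H = -5/9 × log_10(5/9) -4/9 × log_10(4/9)
H = 0.2983 dits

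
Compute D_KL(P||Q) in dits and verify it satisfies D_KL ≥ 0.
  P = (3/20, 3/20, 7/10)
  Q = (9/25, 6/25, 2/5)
0.0825 dits

KL divergence satisfies the Gibbs inequality: D_KL(P||Q) ≥ 0 for all distributions P, Q.

D_KL(P||Q) = Σ p(x) log(p(x)/q(x))
Term by term:
  x=0: 3/20 × log_10[(3/20)/(9/25)] = -0.0570
  x=1: 3/20 × log_10[(3/20)/(6/25)] = -0.0306
  x=2: 7/10 × log_10[(7/10)/(2/5)] = 0.1701
D_KL(P||Q) = 0.0825 dits

D_KL(P||Q) = 0.0825 ≥ 0 ✓

This non-negativity is a fundamental property: relative entropy cannot be negative because it measures how different Q is from P.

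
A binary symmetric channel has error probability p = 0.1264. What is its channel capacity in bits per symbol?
0.4525 bits

For a binary symmetric channel (BSC) with error probability p:
Capacity C = 1 - H(p) bits per symbol

where H(p) = -p log₂(p) - (1-p) log₂(1-p) is the binary entropy function.

H(0.1264) = 0.5475 bits
C = 1 - 0.5475 = 0.4525 bits per symbol

This means we can reliably transmit up to 0.4525 bits of information per channel use.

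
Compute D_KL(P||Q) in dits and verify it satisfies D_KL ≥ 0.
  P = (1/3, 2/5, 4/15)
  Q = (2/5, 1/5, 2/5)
0.0471 dits

KL divergence satisfies the Gibbs inequality: D_KL(P||Q) ≥ 0 for all distributions P, Q.

D_KL(P||Q) = Σ p(x) log(p(x)/q(x))
Term by term:
  x=0: 1/3 × log_10[(1/3)/(2/5)] = -0.0264
  x=1: 2/5 × log_10[(2/5)/(1/5)] = 0.1204
  x=2: 4/15 × log_10[(4/15)/(2/5)] = -0.0470
D_KL(P||Q) = 0.0471 dits

D_KL(P||Q) = 0.0471 ≥ 0 ✓

This non-negativity is a fundamental property: relative entropy cannot be negative because it measures how different Q is from P.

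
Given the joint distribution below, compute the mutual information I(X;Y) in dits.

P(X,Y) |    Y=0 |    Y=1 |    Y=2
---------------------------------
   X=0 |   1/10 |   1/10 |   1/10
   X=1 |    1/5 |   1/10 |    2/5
0.0135 dits

Mutual information: I(X;Y) = H(X) + H(Y) - H(X,Y)

Marginals:
P(X) = (3/10, 7/10), H(X) = 0.2653 dits
P(Y) = (3/10, 1/5, 1/2), H(Y) = 0.4472 dits

Joint entropy: H(X,Y) = 0.6990 dits

I(X;Y) = 0.2653 + 0.4472 - 0.6990 = 0.0135 dits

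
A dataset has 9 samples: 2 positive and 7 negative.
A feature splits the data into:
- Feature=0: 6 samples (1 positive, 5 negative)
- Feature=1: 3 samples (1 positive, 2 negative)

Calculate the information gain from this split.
0.0248 bits

Information Gain = H(Y) - H(Y|Feature)

Before split:
P(positive) = 2/9 = 0.2222
H(Y) = 0.7642 bits

After split:
Feature=0: H = 0.6500 bits (weight = 6/9)
Feature=1: H = 0.9183 bits (weight = 3/9)
H(Y|Feature) = (6/9)×0.6500 + (3/9)×0.9183 = 0.7394 bits

Information Gain = 0.7642 - 0.7394 = 0.0248 bits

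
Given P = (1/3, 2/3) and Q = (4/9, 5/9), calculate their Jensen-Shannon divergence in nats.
0.0065 nats

Jensen-Shannon divergence is:
JSD(P||Q) = 0.5 × D_KL(P||M) + 0.5 × D_KL(Q||M)
where M = 0.5 × (P + Q) is the mixture distribution.

M = 0.5 × (1/3, 2/3) + 0.5 × (4/9, 5/9) = (7/18, 11/18)

D_KL(P||M) = 0.0066 nats
D_KL(Q||M) = 0.0064 nats

JSD(P||Q) = 0.5 × 0.0066 + 0.5 × 0.0064 = 0.0065 nats

Unlike KL divergence, JSD is symmetric and bounded: 0 ≤ JSD ≤ log(2).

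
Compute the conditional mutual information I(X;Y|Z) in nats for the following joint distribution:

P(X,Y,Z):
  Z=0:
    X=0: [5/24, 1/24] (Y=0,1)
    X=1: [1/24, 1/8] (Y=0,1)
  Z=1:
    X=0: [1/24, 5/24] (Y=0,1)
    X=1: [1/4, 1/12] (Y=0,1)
0.1783 nats

Conditional mutual information: I(X;Y|Z) = H(X|Z) + H(Y|Z) - H(X,Y|Z)

H(Z) = 0.6792
H(X,Z) = 1.3580 → H(X|Z) = 0.6788
H(Y,Z) = 1.3640 → H(Y|Z) = 0.6848
H(X,Y,Z) = 1.8644 → H(X,Y|Z) = 1.1852

I(X;Y|Z) = 0.6788 + 0.6848 - 1.1852 = 0.1783 nats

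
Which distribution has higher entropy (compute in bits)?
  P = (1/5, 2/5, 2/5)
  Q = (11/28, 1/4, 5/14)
Q

Computing entropies in bits:
H(P) = 1.5219
H(Q) = 1.5601

Distribution Q has higher entropy.

Intuition: The distribution closer to uniform (more spread out) has higher entropy.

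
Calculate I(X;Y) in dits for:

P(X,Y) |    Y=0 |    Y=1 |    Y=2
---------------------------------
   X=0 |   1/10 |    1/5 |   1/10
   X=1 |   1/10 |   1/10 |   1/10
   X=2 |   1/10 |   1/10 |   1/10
0.0060 dits

Mutual information: I(X;Y) = H(X) + H(Y) - H(X,Y)

Marginals:
P(X) = (2/5, 3/10, 3/10), H(X) = 0.4729 dits
P(Y) = (3/10, 2/5, 3/10), H(Y) = 0.4729 dits

Joint entropy: H(X,Y) = 0.9398 dits

I(X;Y) = 0.4729 + 0.4729 - 0.9398 = 0.0060 dits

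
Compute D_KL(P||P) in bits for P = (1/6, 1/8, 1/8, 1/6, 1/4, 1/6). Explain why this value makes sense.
0.0000 bits

KL divergence satisfies the Gibbs inequality: D_KL(P||Q) ≥ 0 for all distributions P, Q.

D_KL(P||Q) = Σ p(x) log(p(x)/q(x))
Each term is p(x) × log_2(p(x)/p(x)) = p(x) × log_2(1) = 0, so the sum is 0.
D_KL(P||Q) = 0.0000 bits

When P = Q, the KL divergence is exactly 0, as there is no 'divergence' between identical distributions.

This non-negativity is a fundamental property: relative entropy cannot be negative because it measures how different Q is from P.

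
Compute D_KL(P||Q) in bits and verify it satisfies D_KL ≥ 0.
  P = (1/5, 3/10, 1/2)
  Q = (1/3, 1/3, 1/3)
0.0995 bits

KL divergence satisfies the Gibbs inequality: D_KL(P||Q) ≥ 0 for all distributions P, Q.

D_KL(P||Q) = Σ p(x) log(p(x)/q(x))
Term by term:
  x=0: 1/5 × log_2[(1/5)/(1/3)] = -0.1474
  x=1: 3/10 × log_2[(3/10)/(1/3)] = -0.0456
  x=2: 1/2 × log_2[(1/2)/(1/3)] = 0.2925
D_KL(P||Q) = 0.0995 bits

D_KL(P||Q) = 0.0995 ≥ 0 ✓

This non-negativity is a fundamental property: relative entropy cannot be negative because it measures how different Q is from P.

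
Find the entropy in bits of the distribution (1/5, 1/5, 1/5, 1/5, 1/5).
2.3219 bits

Shannon entropy is H(X) = -Σ p(x) log p(x).

For P = (1/5, 1/5, 1/5, 1/5, 1/5):
H = -1/5 × log_2(1/5) -1/5 × log_2(1/5) -1/5 × log_2(1/5) -1/5 × log_2(1/5) -1/5 × log_2(1/5)
H = 2.3219 bits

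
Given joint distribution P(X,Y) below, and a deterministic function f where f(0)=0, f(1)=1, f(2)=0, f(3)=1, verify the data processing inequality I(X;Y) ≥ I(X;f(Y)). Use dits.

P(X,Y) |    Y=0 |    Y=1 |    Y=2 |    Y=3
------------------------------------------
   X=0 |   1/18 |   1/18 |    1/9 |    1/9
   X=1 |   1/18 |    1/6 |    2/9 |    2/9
I(X;Y) = 0.0044, I(X;f(Y)) = 0.0014, inequality holds: 0.0044 ≥ 0.0014

Data Processing Inequality: For any Markov chain X → Y → Z, we have I(X;Y) ≥ I(X;Z).

Here Z = f(Y) is a deterministic function of Y, forming X → Y → Z.

Original I(X;Y) = 0.0044 dits

After applying f:
P(X,Z) where Z=f(Y):
- P(X,Z=0) = P(X,Y=0) + P(X,Y=2)
- P(X,Z=1) = P(X,Y=1) + P(X,Y=3)

I(X;Z) = I(X;f(Y)) = 0.0014 dits

Verification: 0.0044 ≥ 0.0014 ✓

Information cannot be created by processing; the function f can only lose information about X.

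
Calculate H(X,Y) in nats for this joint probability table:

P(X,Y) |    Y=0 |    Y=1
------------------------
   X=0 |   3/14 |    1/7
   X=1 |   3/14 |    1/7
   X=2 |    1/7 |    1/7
1.7721 nats

Joint entropy is H(X,Y) = -Σ_{x,y} p(x,y) log p(x,y).

Summing over all non-zero entries:
H(X,Y) = -[3/14·log_e(3/14) + 1/7·log_e(1/7) + 3/14·log_e(3/14) + 1/7·log_e(1/7) + 1/7·log_e(1/7) + 1/7·log_e(1/7)]
H(X,Y) = 1.7721 nats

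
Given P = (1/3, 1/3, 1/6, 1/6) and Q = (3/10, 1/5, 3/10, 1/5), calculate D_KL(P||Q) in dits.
0.0335 dits

KL divergence: D_KL(P||Q) = Σ p(x) log(p(x)/q(x))

Computing term by term:
  x=0: 1/3 × log_10[(1/3)/(3/10)] = 1/3 × 0.0458 = 0.0153
  x=1: 1/3 × log_10[(1/3)/(1/5)] = 1/3 × 0.2218 = 0.0739
  x=2: 1/6 × log_10[(1/6)/(3/10)] = 1/6 × -0.2553 = -0.0425
  x=3: 1/6 × log_10[(1/6)/(1/5)] = 1/6 × -0.0792 = -0.0132

D_KL(P||Q) = 0.0335 dits

Note: KL divergence is always non-negative and equals 0 iff P = Q.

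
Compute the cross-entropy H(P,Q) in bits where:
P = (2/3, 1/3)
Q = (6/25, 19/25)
1.5046 bits

Cross-entropy: H(P,Q) = -Σ p(x) log q(x)

Alternatively: H(P,Q) = H(P) + D_KL(P||Q)
H(P) = 0.9183 bits
D_KL(P||Q) = 0.5863 bits

H(P,Q) = 0.9183 + 0.5863 = 1.5046 bits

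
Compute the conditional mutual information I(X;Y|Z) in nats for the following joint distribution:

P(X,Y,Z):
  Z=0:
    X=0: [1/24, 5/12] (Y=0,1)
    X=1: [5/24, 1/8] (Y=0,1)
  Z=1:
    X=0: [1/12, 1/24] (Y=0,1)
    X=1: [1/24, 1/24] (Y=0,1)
0.1365 nats

Conditional mutual information: I(X;Y|Z) = H(X|Z) + H(Y|Z) - H(X,Y|Z)

H(Z) = 0.5117
H(X,Z) = 1.1908 → H(X|Z) = 0.6790
H(Y,Z) = 1.1457 → H(Y|Z) = 0.6339
H(X,Y,Z) = 1.6883 → H(X,Y|Z) = 1.1765

I(X;Y|Z) = 0.6790 + 0.6339 - 1.1765 = 0.1365 nats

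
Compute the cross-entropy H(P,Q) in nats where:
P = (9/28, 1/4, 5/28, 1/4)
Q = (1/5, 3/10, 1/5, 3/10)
1.4067 nats

Cross-entropy: H(P,Q) = -Σ p(x) log q(x)

Alternatively: H(P,Q) = H(P) + D_KL(P||Q)
H(P) = 1.3656 nats
D_KL(P||Q) = 0.0411 nats

H(P,Q) = 1.3656 + 0.0411 = 1.4067 nats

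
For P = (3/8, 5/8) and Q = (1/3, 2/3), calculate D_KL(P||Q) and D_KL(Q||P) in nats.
D_KL(P||Q) = 0.0038, D_KL(Q||P) = 0.0038

KL divergence is not symmetric: D_KL(P||Q) ≠ D_KL(Q||P) in general.

D_KL(P||Q) = 0.0038 nats
D_KL(Q||P) = 0.0038 nats

In this case they happen to be equal (to 4 decimal places).

This asymmetry is why KL divergence is not a true distance metric.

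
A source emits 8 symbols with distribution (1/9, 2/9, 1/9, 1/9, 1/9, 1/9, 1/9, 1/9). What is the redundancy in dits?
0.0157 dits

Redundancy measures how far a source is from maximum entropy:
R = H_max - H(X)

Maximum entropy for 8 symbols: H_max = log_10(8) = 0.9031 dits
Actual entropy: H(X) = 0.8873 dits
Redundancy: R = 0.9031 - 0.8873 = 0.0157 dits

This redundancy represents potential for compression: the source could be compressed by 0.0157 dits per symbol.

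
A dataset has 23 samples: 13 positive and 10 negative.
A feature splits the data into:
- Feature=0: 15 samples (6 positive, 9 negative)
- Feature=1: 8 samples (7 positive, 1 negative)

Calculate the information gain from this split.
0.1654 bits

Information Gain = H(Y) - H(Y|Feature)

Before split:
P(positive) = 13/23 = 0.5652
H(Y) = 0.9877 bits

After split:
Feature=0: H = 0.9710 bits (weight = 15/23)
Feature=1: H = 0.5436 bits (weight = 8/23)
H(Y|Feature) = (15/23)×0.9710 + (8/23)×0.5436 = 0.8223 bits

Information Gain = 0.9877 - 0.8223 = 0.1654 bits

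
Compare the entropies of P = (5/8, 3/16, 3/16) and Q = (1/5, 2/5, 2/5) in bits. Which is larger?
Q

Computing entropies in bits:
H(P) = 1.3294
H(Q) = 1.5219

Distribution Q has higher entropy.

Intuition: The distribution closer to uniform (more spread out) has higher entropy.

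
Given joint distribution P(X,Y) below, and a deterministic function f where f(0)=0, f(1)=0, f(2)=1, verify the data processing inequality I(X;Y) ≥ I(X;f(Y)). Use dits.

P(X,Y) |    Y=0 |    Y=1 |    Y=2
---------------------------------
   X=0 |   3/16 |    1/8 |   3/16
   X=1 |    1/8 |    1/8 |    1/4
I(X;Y) = 0.0047, I(X;f(Y)) = 0.0035, inequality holds: 0.0047 ≥ 0.0035

Data Processing Inequality: For any Markov chain X → Y → Z, we have I(X;Y) ≥ I(X;Z).

Here Z = f(Y) is a deterministic function of Y, forming X → Y → Z.

Original I(X;Y) = 0.0047 dits

After applying f:
P(X,Z) where Z=f(Y):
- P(X,Z=0) = P(X,Y=0) + P(X,Y=1)
- P(X,Z=1) = P(X,Y=2)

I(X;Z) = I(X;f(Y)) = 0.0035 dits

Verification: 0.0047 ≥ 0.0035 ✓

Information cannot be created by processing; the function f can only lose information about X.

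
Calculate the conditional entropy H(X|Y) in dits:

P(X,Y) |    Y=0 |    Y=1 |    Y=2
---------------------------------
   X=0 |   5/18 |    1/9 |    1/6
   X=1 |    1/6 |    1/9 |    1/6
0.2949 dits

Using the chain rule: H(X|Y) = H(X,Y) - H(Y)

First, compute H(X,Y) = 0.7557 dits

Marginal P(Y) = (4/9, 2/9, 1/3)
H(Y) = 0.4607 dits

H(X|Y) = H(X,Y) - H(Y) = 0.7557 - 0.4607 = 0.2949 dits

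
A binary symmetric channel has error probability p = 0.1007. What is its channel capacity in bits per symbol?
0.5288 bits

For a binary symmetric channel (BSC) with error probability p:
Capacity C = 1 - H(p) bits per symbol

where H(p) = -p log₂(p) - (1-p) log₂(1-p) is the binary entropy function.

H(0.1007) = 0.4712 bits
C = 1 - 0.4712 = 0.5288 bits per symbol

This means we can reliably transmit up to 0.5288 bits of information per channel use.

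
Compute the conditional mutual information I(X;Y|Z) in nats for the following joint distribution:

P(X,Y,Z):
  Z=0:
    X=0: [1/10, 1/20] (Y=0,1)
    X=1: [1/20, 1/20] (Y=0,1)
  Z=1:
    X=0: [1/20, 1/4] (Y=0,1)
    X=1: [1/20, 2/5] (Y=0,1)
0.0058 nats

Conditional mutual information: I(X;Y|Z) = H(X|Z) + H(Y|Z) - H(X,Y|Z)

H(Z) = 0.5623
H(X,Z) = 1.2353 → H(X|Z) = 0.6730
H(Y,Z) = 1.0251 → H(Y|Z) = 0.4628
H(X,Y,Z) = 1.6923 → H(X,Y|Z) = 1.1299

I(X;Y|Z) = 0.6730 + 0.4628 - 1.1299 = 0.0058 nats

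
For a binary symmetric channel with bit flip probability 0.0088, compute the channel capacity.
0.9273 bits

For a binary symmetric channel (BSC) with error probability p:
Capacity C = 1 - H(p) bits per symbol

where H(p) = -p log₂(p) - (1-p) log₂(1-p) is the binary entropy function.

H(0.0088) = 0.0727 bits
C = 1 - 0.0727 = 0.9273 bits per symbol

This means we can reliably transmit up to 0.9273 bits of information per channel use.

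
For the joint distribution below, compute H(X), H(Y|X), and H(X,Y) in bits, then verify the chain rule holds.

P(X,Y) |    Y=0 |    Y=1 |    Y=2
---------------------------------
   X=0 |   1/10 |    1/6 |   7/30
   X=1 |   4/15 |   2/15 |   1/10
H(X,Y) = 2.4812, H(X) = 1.0000, H(Y|X) = 1.4812 (all in bits)

Chain rule: H(X,Y) = H(X) + H(Y|X)

Left side — joint entropy directly:
H(X,Y) = -Σ p(x,y) log p(x,y) = 2.4812 bits

Right side — compute H(Y|X) from the conditional distributions:
P(X) = (1/2, 1/2), so H(X) = 1.0000 bits
H(Y|X) = Σ_x P(X=x) · H(Y|X=x):
  P(Y|X=0) = (1/5, 1/3, 7/15), H(Y|X=0) = 1.5058, weight P(X=0) = 1/2
  P(Y|X=1) = (8/15, 4/15, 1/5), H(Y|X=1) = 1.4566, weight P(X=1) = 1/2
H(Y|X) = 1.4812 bits

H(X) + H(Y|X) = 1.0000 + 1.4812 = 2.4812 bits

Both sides equal 2.4812 bits. ✓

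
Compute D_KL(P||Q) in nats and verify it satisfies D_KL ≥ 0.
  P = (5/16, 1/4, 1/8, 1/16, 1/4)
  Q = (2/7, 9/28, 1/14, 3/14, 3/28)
0.1699 nats

KL divergence satisfies the Gibbs inequality: D_KL(P||Q) ≥ 0 for all distributions P, Q.

D_KL(P||Q) = Σ p(x) log(p(x)/q(x))
Term by term:
  x=0: 5/16 × log_e[(5/16)/(2/7)] = 0.0280
  x=1: 1/4 × log_e[(1/4)/(9/28)] = -0.0628
  x=2: 1/8 × log_e[(1/8)/(1/14)] = 0.0700
  x=3: 1/16 × log_e[(1/16)/(3/14)] = -0.0770
  x=4: 1/4 × log_e[(1/4)/(3/28)] = 0.2118
D_KL(P||Q) = 0.1699 nats

D_KL(P||Q) = 0.1699 ≥ 0 ✓

This non-negativity is a fundamental property: relative entropy cannot be negative because it measures how different Q is from P.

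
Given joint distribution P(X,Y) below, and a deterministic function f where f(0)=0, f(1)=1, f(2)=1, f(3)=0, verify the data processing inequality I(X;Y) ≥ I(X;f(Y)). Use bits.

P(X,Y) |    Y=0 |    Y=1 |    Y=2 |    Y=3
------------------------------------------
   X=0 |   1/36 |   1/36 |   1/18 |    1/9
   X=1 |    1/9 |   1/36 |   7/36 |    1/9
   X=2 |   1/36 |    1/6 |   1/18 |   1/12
I(X;Y) = 0.2055, I(X;f(Y)) = 0.0351, inequality holds: 0.2055 ≥ 0.0351

Data Processing Inequality: For any Markov chain X → Y → Z, we have I(X;Y) ≥ I(X;Z).

Here Z = f(Y) is a deterministic function of Y, forming X → Y → Z.

Original I(X;Y) = 0.2055 bits

After applying f:
P(X,Z) where Z=f(Y):
- P(X,Z=0) = P(X,Y=0) + P(X,Y=3)
- P(X,Z=1) = P(X,Y=1) + P(X,Y=2)

I(X;Z) = I(X;f(Y)) = 0.0351 bits

Verification: 0.2055 ≥ 0.0351 ✓

Information cannot be created by processing; the function f can only lose information about X.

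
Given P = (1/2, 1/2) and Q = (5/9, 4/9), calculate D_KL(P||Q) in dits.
0.0027 dits

KL divergence: D_KL(P||Q) = Σ p(x) log(p(x)/q(x))

Computing term by term:
  x=0: 1/2 × log_10[(1/2)/(5/9)] = 1/2 × -0.0458 = -0.0229
  x=1: 1/2 × log_10[(1/2)/(4/9)] = 1/2 × 0.0512 = 0.0256

D_KL(P||Q) = 0.0027 dits

Note: KL divergence is always non-negative and equals 0 iff P = Q.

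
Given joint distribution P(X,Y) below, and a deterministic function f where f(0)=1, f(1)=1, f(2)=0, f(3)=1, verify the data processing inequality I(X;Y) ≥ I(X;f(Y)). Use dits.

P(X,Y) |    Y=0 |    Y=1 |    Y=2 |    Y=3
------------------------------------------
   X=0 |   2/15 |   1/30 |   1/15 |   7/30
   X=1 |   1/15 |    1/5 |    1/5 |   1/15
I(X;Y) = 0.0691, I(X;f(Y)) = 0.0155, inequality holds: 0.0691 ≥ 0.0155

Data Processing Inequality: For any Markov chain X → Y → Z, we have I(X;Y) ≥ I(X;Z).

Here Z = f(Y) is a deterministic function of Y, forming X → Y → Z.

Original I(X;Y) = 0.0691 dits

After applying f:
P(X,Z) where Z=f(Y):
- P(X,Z=0) = P(X,Y=2)
- P(X,Z=1) = P(X,Y=0) + P(X,Y=1) + P(X,Y=3)

I(X;Z) = I(X;f(Y)) = 0.0155 dits

Verification: 0.0691 ≥ 0.0155 ✓

Information cannot be created by processing; the function f can only lose information about X.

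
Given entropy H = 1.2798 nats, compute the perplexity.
3.5959

Perplexity is e^H (or exp(H) for natural log).

H = 1.2798 nats
Perplexity = e^1.2798 = 3.5959

Interpretation: The model's uncertainty is equivalent to choosing uniformly among 3.6 options.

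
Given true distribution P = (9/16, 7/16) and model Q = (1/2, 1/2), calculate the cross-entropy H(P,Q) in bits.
1.0000 bits

Cross-entropy: H(P,Q) = -Σ p(x) log q(x)

Alternatively: H(P,Q) = H(P) + D_KL(P||Q)
H(P) = 0.9887 bits
D_KL(P||Q) = 0.0113 bits

H(P,Q) = 0.9887 + 0.0113 = 1.0000 bits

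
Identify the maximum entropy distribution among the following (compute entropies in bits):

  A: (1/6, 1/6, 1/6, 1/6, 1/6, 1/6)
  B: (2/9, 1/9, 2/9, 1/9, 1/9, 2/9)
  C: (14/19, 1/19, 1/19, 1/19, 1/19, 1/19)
A

For a discrete distribution over n outcomes, entropy is maximized by the uniform distribution.

Computing entropies:
H(A) = 2.5850 bits
H(B) = 2.5033 bits
H(C) = 1.4425 bits

The uniform distribution (where all probabilities equal 1/6) achieves the maximum entropy of log_2(6) = 2.5850 bits.

Distribution A has the highest entropy.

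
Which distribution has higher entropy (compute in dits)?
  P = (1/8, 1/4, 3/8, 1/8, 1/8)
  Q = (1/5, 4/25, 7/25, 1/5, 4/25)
Q

Computing entropies in dits:
H(P) = 0.6489
H(Q) = 0.6891

Distribution Q has higher entropy.

Intuition: The distribution closer to uniform (more spread out) has higher entropy.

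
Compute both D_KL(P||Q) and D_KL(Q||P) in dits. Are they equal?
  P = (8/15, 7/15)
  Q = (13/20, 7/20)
D_KL(P||Q) = 0.0125, D_KL(Q||P) = 0.0121

KL divergence is not symmetric: D_KL(P||Q) ≠ D_KL(Q||P) in general.

D_KL(P||Q) = 0.0125 dits
D_KL(Q||P) = 0.0121 dits

No, they are not equal!

This asymmetry is why KL divergence is not a true distance metric.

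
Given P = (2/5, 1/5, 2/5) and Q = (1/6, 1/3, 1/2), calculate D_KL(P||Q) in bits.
0.2290 bits

KL divergence: D_KL(P||Q) = Σ p(x) log(p(x)/q(x))

Computing term by term:
  x=0: 2/5 × log_2[(2/5)/(1/6)] = 2/5 × 1.2630 = 0.5052
  x=1: 1/5 × log_2[(1/5)/(1/3)] = 1/5 × -0.7370 = -0.1474
  x=2: 2/5 × log_2[(2/5)/(1/2)] = 2/5 × -0.3219 = -0.1288

D_KL(P||Q) = 0.2290 bits

Note: KL divergence is always non-negative and equals 0 iff P = Q.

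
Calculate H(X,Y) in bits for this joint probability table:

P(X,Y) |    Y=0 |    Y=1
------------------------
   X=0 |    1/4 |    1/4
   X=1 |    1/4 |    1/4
2.0000 bits

Joint entropy is H(X,Y) = -Σ_{x,y} p(x,y) log p(x,y).

Summing over all non-zero entries:
H(X,Y) = -[1/4·log_2(1/4) + 1/4·log_2(1/4) + 1/4·log_2(1/4) + 1/4·log_2(1/4)]
H(X,Y) = 2.0000 bits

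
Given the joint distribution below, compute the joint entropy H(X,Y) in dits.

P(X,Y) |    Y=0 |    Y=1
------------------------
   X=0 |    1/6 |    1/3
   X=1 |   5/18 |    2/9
0.5884 dits

Joint entropy is H(X,Y) = -Σ_{x,y} p(x,y) log p(x,y).

Summing over all non-zero entries:
H(X,Y) = -[1/6·log_10(1/6) + 1/3·log_10(1/3) + 5/18·log_10(5/18) + 2/9·log_10(2/9)]
H(X,Y) = 0.5884 dits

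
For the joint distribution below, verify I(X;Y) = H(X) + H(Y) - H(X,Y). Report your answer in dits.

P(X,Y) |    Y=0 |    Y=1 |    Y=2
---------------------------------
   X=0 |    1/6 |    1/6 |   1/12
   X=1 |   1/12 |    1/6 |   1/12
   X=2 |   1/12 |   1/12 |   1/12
I(X;Y) = 0.0073 dits

Mutual information has multiple equivalent forms:
- I(X;Y) = H(X) - H(X|Y)
- I(X;Y) = H(Y) - H(Y|X)
- I(X;Y) = H(X) + H(Y) - H(X,Y)

Computing all quantities:
H(X) = 0.4680, H(Y) = 0.4680, H(X,Y) = 0.9287
H(X|Y) = 0.4607, H(Y|X) = 0.4607

Verification:
H(X) - H(X|Y) = 0.4680 - 0.4607 = 0.0073
H(Y) - H(Y|X) = 0.4680 - 0.4607 = 0.0073
H(X) + H(Y) - H(X,Y) = 0.4680 + 0.4680 - 0.9287 = 0.0073

All forms give I(X;Y) = 0.0073 dits. ✓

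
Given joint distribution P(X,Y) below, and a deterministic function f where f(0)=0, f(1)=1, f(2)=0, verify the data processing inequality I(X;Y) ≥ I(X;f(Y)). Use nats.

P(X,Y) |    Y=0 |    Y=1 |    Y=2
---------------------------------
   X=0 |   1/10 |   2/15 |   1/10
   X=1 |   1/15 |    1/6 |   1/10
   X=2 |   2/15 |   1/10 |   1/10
I(X;Y) = 0.0197, I(X;f(Y)) = 0.0140, inequality holds: 0.0197 ≥ 0.0140

Data Processing Inequality: For any Markov chain X → Y → Z, we have I(X;Y) ≥ I(X;Z).

Here Z = f(Y) is a deterministic function of Y, forming X → Y → Z.

Original I(X;Y) = 0.0197 nats

After applying f:
P(X,Z) where Z=f(Y):
- P(X,Z=0) = P(X,Y=0) + P(X,Y=2)
- P(X,Z=1) = P(X,Y=1)

I(X;Z) = I(X;f(Y)) = 0.0140 nats

Verification: 0.0197 ≥ 0.0140 ✓

Information cannot be created by processing; the function f can only lose information about X.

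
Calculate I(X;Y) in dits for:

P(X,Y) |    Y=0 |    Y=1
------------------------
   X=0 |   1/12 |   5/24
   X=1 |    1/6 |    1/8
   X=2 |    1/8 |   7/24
0.0145 dits

Mutual information: I(X;Y) = H(X) + H(Y) - H(X,Y)

Marginals:
P(X) = (7/24, 7/24, 5/12), H(X) = 0.4706 dits
P(Y) = (3/8, 5/8), H(Y) = 0.2873 dits

Joint entropy: H(X,Y) = 0.7434 dits

I(X;Y) = 0.4706 + 0.2873 - 0.7434 = 0.0145 dits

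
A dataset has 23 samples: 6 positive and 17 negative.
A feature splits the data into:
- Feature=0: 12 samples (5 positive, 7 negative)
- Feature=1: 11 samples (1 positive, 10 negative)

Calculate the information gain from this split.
0.1066 bits

Information Gain = H(Y) - H(Y|Feature)

Before split:
P(positive) = 6/23 = 0.2609
H(Y) = 0.8281 bits

After split:
Feature=0: H = 0.9799 bits (weight = 12/23)
Feature=1: H = 0.4395 bits (weight = 11/23)
H(Y|Feature) = (12/23)×0.9799 + (11/23)×0.4395 = 0.7214 bits

Information Gain = 0.8281 - 0.7214 = 0.1066 bits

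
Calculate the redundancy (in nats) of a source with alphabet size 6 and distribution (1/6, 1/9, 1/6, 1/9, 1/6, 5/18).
0.0518 nats

Redundancy measures how far a source is from maximum entropy:
R = H_max - H(X)

Maximum entropy for 6 symbols: H_max = log_e(6) = 1.7918 nats
Actual entropy: H(X) = 1.7400 nats
Redundancy: R = 1.7918 - 1.7400 = 0.0518 nats

This redundancy represents potential for compression: the source could be compressed by 0.0518 nats per symbol.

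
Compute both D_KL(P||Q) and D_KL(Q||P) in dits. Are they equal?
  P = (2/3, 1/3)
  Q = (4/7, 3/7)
D_KL(P||Q) = 0.0082, D_KL(Q||P) = 0.0085

KL divergence is not symmetric: D_KL(P||Q) ≠ D_KL(Q||P) in general.

D_KL(P||Q) = 0.0082 dits
D_KL(Q||P) = 0.0085 dits

No, they are not equal!

This asymmetry is why KL divergence is not a true distance metric.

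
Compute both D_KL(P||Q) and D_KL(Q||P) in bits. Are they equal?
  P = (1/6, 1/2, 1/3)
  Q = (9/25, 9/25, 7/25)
D_KL(P||Q) = 0.1356, D_KL(Q||P) = 0.1589

KL divergence is not symmetric: D_KL(P||Q) ≠ D_KL(Q||P) in general.

D_KL(P||Q) = 0.1356 bits
D_KL(Q||P) = 0.1589 bits

No, they are not equal!

This asymmetry is why KL divergence is not a true distance metric.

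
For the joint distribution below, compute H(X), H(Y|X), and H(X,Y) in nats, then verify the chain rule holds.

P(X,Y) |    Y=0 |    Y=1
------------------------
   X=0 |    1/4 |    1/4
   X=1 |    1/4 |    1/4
H(X,Y) = 1.3863, H(X) = 0.6931, H(Y|X) = 0.6931 (all in nats)

Chain rule: H(X,Y) = H(X) + H(Y|X)

Left side — joint entropy directly:
H(X,Y) = -Σ p(x,y) log p(x,y) = 1.3863 nats

Right side — compute H(Y|X) from the conditional distributions:
P(X) = (1/2, 1/2), so H(X) = 0.6931 nats
H(Y|X) = Σ_x P(X=x) · H(Y|X=x):
  P(Y|X=0) = (1/2, 1/2), H(Y|X=0) = 0.6931, weight P(X=0) = 1/2
  P(Y|X=1) = (1/2, 1/2), H(Y|X=1) = 0.6931, weight P(X=1) = 1/2
H(Y|X) = 0.6931 nats

H(X) + H(Y|X) = 0.6931 + 0.6931 = 1.3863 nats

Both sides equal 1.3863 nats. ✓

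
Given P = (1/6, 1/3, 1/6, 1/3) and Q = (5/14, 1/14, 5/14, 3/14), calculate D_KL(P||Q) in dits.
0.1766 dits

KL divergence: D_KL(P||Q) = Σ p(x) log(p(x)/q(x))

Computing term by term:
  x=0: 1/6 × log_10[(1/6)/(5/14)] = 1/6 × -0.3310 = -0.0552
  x=1: 1/3 × log_10[(1/3)/(1/14)] = 1/3 × 0.6690 = 0.2230
  x=2: 1/6 × log_10[(1/6)/(5/14)] = 1/6 × -0.3310 = -0.0552
  x=3: 1/3 × log_10[(1/3)/(3/14)] = 1/3 × 0.1919 = 0.0640

D_KL(P||Q) = 0.1766 dits

Note: KL divergence is always non-negative and equals 0 iff P = Q.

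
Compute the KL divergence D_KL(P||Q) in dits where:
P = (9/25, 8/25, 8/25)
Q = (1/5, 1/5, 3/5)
0.0699 dits

KL divergence: D_KL(P||Q) = Σ p(x) log(p(x)/q(x))

Computing term by term:
  x=0: 9/25 × log_10[(9/25)/(1/5)] = 9/25 × 0.2553 = 0.0919
  x=1: 8/25 × log_10[(8/25)/(1/5)] = 8/25 × 0.2041 = 0.0653
  x=2: 8/25 × log_10[(8/25)/(3/5)] = 8/25 × -0.2730 = -0.0874

D_KL(P||Q) = 0.0699 dits

Note: KL divergence is always non-negative and equals 0 iff P = Q.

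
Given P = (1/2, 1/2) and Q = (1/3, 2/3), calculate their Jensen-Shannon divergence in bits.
0.0207 bits

Jensen-Shannon divergence is:
JSD(P||Q) = 0.5 × D_KL(P||M) + 0.5 × D_KL(Q||M)
where M = 0.5 × (P + Q) is the mixture distribution.

M = 0.5 × (1/2, 1/2) + 0.5 × (1/3, 2/3) = (5/12, 7/12)

D_KL(P||M) = 0.0203 bits
D_KL(Q||M) = 0.0211 bits

JSD(P||Q) = 0.5 × 0.0203 + 0.5 × 0.0211 = 0.0207 bits

Unlike KL divergence, JSD is symmetric and bounded: 0 ≤ JSD ≤ log(2).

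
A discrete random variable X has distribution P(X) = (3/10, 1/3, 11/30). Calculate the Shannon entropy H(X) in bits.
1.5801 bits

Shannon entropy is H(X) = -Σ p(x) log p(x).

For P = (3/10, 1/3, 11/30):
H = -3/10 × log_2(3/10) -1/3 × log_2(1/3) -11/30 × log_2(11/30)
H = 1.5801 bits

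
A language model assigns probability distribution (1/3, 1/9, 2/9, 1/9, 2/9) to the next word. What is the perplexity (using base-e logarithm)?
4.5858

Perplexity is e^H (or exp(H) for natural log).

First, H = -Σ p log p = 1.5230 nats
Perplexity = e^1.5230 = 4.5858

Interpretation: The model's uncertainty is equivalent to choosing uniformly among 4.6 options.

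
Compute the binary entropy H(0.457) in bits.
0.9947 bits

The binary entropy function is:
H(p) = -p log(p) - (1-p) log(1-p)

H(0.457) = -0.457 × log_2(0.457) - 0.543 × log_2(0.543)
H(0.457) = 0.9947 bits

Note: Binary entropy is maximized at p=0.5 (H=1 bit) and minimized at p=0 or p=1 (H=0).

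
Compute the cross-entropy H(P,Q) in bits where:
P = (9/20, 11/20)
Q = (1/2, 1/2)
1.0000 bits

Cross-entropy: H(P,Q) = -Σ p(x) log q(x)

Alternatively: H(P,Q) = H(P) + D_KL(P||Q)
H(P) = 0.9928 bits
D_KL(P||Q) = 0.0072 bits

H(P,Q) = 0.9928 + 0.0072 = 1.0000 bits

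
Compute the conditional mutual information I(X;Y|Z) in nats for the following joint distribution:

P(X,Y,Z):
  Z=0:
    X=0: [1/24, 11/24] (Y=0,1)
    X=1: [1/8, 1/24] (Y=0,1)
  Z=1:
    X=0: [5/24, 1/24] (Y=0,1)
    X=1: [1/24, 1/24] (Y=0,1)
0.1548 nats

Conditional mutual information: I(X;Y|Z) = H(X|Z) + H(Y|Z) - H(X,Y|Z)

H(Z) = 0.6365
H(X,Z) = 1.1988 → H(X|Z) = 0.5623
H(Y,Z) = 1.1988 → H(Y|Z) = 0.5623
H(X,Y,Z) = 1.6064 → H(X,Y|Z) = 0.9699

I(X;Y|Z) = 0.5623 + 0.5623 - 0.9699 = 0.1548 nats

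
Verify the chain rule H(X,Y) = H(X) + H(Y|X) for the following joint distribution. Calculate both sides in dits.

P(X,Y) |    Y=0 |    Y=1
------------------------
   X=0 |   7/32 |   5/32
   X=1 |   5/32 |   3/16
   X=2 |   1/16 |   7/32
H(X,Y) = 0.7523, H(X) = 0.4741, H(Y|X) = 0.2782 (all in dits)

Chain rule: H(X,Y) = H(X) + H(Y|X)

Left side — joint entropy directly:
H(X,Y) = -Σ p(x,y) log p(x,y) = 0.7523 dits

Right side — compute H(Y|X) from the conditional distributions:
P(X) = (3/8, 11/32, 9/32), so H(X) = 0.4741 dits
H(Y|X) = Σ_x P(X=x) · H(Y|X=x):
  P(Y|X=0) = (7/12, 5/12), H(Y|X=0) = 0.2950, weight P(X=0) = 3/8
  P(Y|X=1) = (5/11, 6/11), H(Y|X=1) = 0.2992, weight P(X=1) = 11/32
  P(Y|X=2) = (2/9, 7/9), H(Y|X=2) = 0.2300, weight P(X=2) = 9/32
H(Y|X) = 0.2782 dits

H(X) + H(Y|X) = 0.4741 + 0.2782 = 0.7523 dits

Both sides equal 0.7523 dits. ✓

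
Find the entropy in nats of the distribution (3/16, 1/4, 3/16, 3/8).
1.3421 nats

Shannon entropy is H(X) = -Σ p(x) log p(x).

For P = (3/16, 1/4, 3/16, 3/8):
H = -3/16 × log_e(3/16) -1/4 × log_e(1/4) -3/16 × log_e(3/16) -3/8 × log_e(3/8)
H = 1.3421 nats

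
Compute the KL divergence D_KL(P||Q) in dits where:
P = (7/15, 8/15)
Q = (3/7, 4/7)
0.0013 dits

KL divergence: D_KL(P||Q) = Σ p(x) log(p(x)/q(x))

Computing term by term:
  x=0: 7/15 × log_10[(7/15)/(3/7)] = 7/15 × 0.0370 = 0.0173
  x=1: 8/15 × log_10[(8/15)/(4/7)] = 8/15 × -0.0300 = -0.0160

D_KL(P||Q) = 0.0013 dits

Note: KL divergence is always non-negative and equals 0 iff P = Q.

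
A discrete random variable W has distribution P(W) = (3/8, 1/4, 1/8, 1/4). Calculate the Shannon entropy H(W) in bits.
1.9056 bits

Shannon entropy is H(X) = -Σ p(x) log p(x).

For P = (3/8, 1/4, 1/8, 1/4):
H = -3/8 × log_2(3/8) -1/4 × log_2(1/4) -1/8 × log_2(1/8) -1/4 × log_2(1/4)
H = 1.9056 bits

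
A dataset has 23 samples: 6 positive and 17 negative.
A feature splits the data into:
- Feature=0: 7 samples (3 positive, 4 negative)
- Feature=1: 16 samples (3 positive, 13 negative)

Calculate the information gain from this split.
0.0439 bits

Information Gain = H(Y) - H(Y|Feature)

Before split:
P(positive) = 6/23 = 0.2609
H(Y) = 0.8281 bits

After split:
Feature=0: H = 0.9852 bits (weight = 7/23)
Feature=1: H = 0.6962 bits (weight = 16/23)
H(Y|Feature) = (7/23)×0.9852 + (16/23)×0.6962 = 0.7842 bits

Information Gain = 0.8281 - 0.7842 = 0.0439 bits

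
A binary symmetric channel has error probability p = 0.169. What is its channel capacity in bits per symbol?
0.3446 bits

For a binary symmetric channel (BSC) with error probability p:
Capacity C = 1 - H(p) bits per symbol

where H(p) = -p log₂(p) - (1-p) log₂(1-p) is the binary entropy function.

H(0.169) = 0.6554 bits
C = 1 - 0.6554 = 0.3446 bits per symbol

This means we can reliably transmit up to 0.3446 bits of information per channel use.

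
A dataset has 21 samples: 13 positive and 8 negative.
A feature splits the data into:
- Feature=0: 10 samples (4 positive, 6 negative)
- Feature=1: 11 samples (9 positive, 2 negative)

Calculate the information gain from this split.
0.1380 bits

Information Gain = H(Y) - H(Y|Feature)

Before split:
P(positive) = 13/21 = 0.6190
H(Y) = 0.9587 bits

After split:
Feature=0: H = 0.9710 bits (weight = 10/21)
Feature=1: H = 0.6840 bits (weight = 11/21)
H(Y|Feature) = (10/21)×0.9710 + (11/21)×0.6840 = 0.8207 bits

Information Gain = 0.9587 - 0.8207 = 0.1380 bits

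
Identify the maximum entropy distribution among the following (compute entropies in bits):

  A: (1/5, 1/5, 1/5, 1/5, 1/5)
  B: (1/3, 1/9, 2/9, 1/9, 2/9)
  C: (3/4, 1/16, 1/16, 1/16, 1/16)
A

For a discrete distribution over n outcomes, entropy is maximized by the uniform distribution.

Computing entropies:
H(A) = 2.3219 bits
H(B) = 2.1972 bits
H(C) = 1.3113 bits

The uniform distribution (where all probabilities equal 1/5) achieves the maximum entropy of log_2(5) = 2.3219 bits.

Distribution A has the highest entropy.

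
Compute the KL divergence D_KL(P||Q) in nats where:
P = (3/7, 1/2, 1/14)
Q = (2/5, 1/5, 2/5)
0.3647 nats

KL divergence: D_KL(P||Q) = Σ p(x) log(p(x)/q(x))

Computing term by term:
  x=0: 3/7 × log_e[(3/7)/(2/5)] = 3/7 × 0.0690 = 0.0296
  x=1: 1/2 × log_e[(1/2)/(1/5)] = 1/2 × 0.9163 = 0.4581
  x=2: 1/14 × log_e[(1/14)/(2/5)] = 1/14 × -1.7228 = -0.1231

D_KL(P||Q) = 0.3647 nats

Note: KL divergence is always non-negative and equals 0 iff P = Q.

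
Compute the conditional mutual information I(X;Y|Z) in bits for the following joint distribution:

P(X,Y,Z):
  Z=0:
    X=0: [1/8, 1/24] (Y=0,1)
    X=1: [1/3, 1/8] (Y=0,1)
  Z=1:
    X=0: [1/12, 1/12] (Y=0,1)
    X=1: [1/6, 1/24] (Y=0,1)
0.0275 bits

Conditional mutual information: I(X;Y|Z) = H(X|Z) + H(Y|Z) - H(X,Y|Z)

H(Z) = 0.9544
H(X,Z) = 1.8490 → H(X|Z) = 0.8946
H(Y,Z) = 1.8217 → H(Y|Z) = 0.8673
H(X,Y,Z) = 2.6887 → H(X,Y|Z) = 1.7343

I(X;Y|Z) = 0.8946 + 0.8673 - 1.7343 = 0.0275 bits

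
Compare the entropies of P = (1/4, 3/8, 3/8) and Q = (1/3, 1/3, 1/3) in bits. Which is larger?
Q

Computing entropies in bits:
H(P) = 1.5613
H(Q) = 1.5850

Distribution Q has higher entropy.

Intuition: The distribution closer to uniform (more spread out) has higher entropy.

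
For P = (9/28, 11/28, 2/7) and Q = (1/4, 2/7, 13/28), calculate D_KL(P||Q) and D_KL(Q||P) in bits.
D_KL(P||Q) = 0.0969, D_KL(Q||P) = 0.1033

KL divergence is not symmetric: D_KL(P||Q) ≠ D_KL(Q||P) in general.

D_KL(P||Q) = 0.0969 bits
D_KL(Q||P) = 0.1033 bits

No, they are not equal!

This asymmetry is why KL divergence is not a true distance metric.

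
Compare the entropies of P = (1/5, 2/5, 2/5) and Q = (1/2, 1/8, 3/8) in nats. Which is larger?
P

Computing entropies in nats:
H(P) = 1.0549
H(Q) = 0.9743

Distribution P has higher entropy.

Intuition: The distribution closer to uniform (more spread out) has higher entropy.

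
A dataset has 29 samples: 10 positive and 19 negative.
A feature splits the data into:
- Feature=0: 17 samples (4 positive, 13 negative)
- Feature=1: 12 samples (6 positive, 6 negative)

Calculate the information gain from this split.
0.0542 bits

Information Gain = H(Y) - H(Y|Feature)

Before split:
P(positive) = 10/29 = 0.3448
H(Y) = 0.9294 bits

After split:
Feature=0: H = 0.7871 bits (weight = 17/29)
Feature=1: H = 1.0000 bits (weight = 12/29)
H(Y|Feature) = (17/29)×0.7871 + (12/29)×1.0000 = 0.8752 bits

Information Gain = 0.9294 - 0.8752 = 0.0542 bits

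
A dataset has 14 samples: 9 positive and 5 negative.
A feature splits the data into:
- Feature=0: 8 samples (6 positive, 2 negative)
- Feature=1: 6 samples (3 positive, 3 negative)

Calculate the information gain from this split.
0.0481 bits

Information Gain = H(Y) - H(Y|Feature)

Before split:
P(positive) = 9/14 = 0.6429
H(Y) = 0.9403 bits

After split:
Feature=0: H = 0.8113 bits (weight = 8/14)
Feature=1: H = 1.0000 bits (weight = 6/14)
H(Y|Feature) = (8/14)×0.8113 + (6/14)×1.0000 = 0.8922 bits

Information Gain = 0.9403 - 0.8922 = 0.0481 bits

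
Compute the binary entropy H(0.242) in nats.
0.5534 nats

The binary entropy function is:
H(p) = -p log(p) - (1-p) log(1-p)

H(0.242) = -0.242 × log_e(0.242) - 0.758 × log_e(0.758)
H(0.242) = 0.5534 nats

Note: Binary entropy is maximized at p=0.5 (H=1 bit) and minimized at p=0 or p=1 (H=0).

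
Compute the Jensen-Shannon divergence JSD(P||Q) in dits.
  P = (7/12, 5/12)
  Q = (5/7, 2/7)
0.0041 dits

Jensen-Shannon divergence is:
JSD(P||Q) = 0.5 × D_KL(P||M) + 0.5 × D_KL(Q||M)
where M = 0.5 × (P + Q) is the mixture distribution.

M = 0.5 × (7/12, 5/12) + 0.5 × (5/7, 2/7) = (0.64881, 0.35119)

D_KL(P||M) = 0.0040 dits
D_KL(Q||M) = 0.0042 dits

JSD(P||Q) = 0.5 × 0.0040 + 0.5 × 0.0042 = 0.0041 dits

Unlike KL divergence, JSD is symmetric and bounded: 0 ≤ JSD ≤ log(2).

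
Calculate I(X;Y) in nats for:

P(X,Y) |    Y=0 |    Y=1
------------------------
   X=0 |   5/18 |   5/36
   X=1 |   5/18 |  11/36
0.0181 nats

Mutual information: I(X;Y) = H(X) + H(Y) - H(X,Y)

Marginals:
P(X) = (5/12, 7/12), H(X) = 0.6792 nats
P(Y) = (5/9, 4/9), H(Y) = 0.6870 nats

Joint entropy: H(X,Y) = 1.3481 nats

I(X;Y) = 0.6792 + 0.6870 - 1.3481 = 0.0181 nats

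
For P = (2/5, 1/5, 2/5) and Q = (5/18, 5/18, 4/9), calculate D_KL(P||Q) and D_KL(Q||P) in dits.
D_KL(P||Q) = 0.0165, D_KL(Q||P) = 0.0160

KL divergence is not symmetric: D_KL(P||Q) ≠ D_KL(Q||P) in general.

D_KL(P||Q) = 0.0165 dits
D_KL(Q||P) = 0.0160 dits

No, they are not equal!

This asymmetry is why KL divergence is not a true distance metric.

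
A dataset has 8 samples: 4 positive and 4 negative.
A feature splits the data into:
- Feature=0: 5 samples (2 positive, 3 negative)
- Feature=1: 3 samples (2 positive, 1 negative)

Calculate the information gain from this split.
0.0488 bits

Information Gain = H(Y) - H(Y|Feature)

Before split:
P(positive) = 4/8 = 0.5000
H(Y) = 1.0000 bits

After split:
Feature=0: H = 0.9710 bits (weight = 5/8)
Feature=1: H = 0.9183 bits (weight = 3/8)
H(Y|Feature) = (5/8)×0.9710 + (3/8)×0.9183 = 0.9512 bits

Information Gain = 1.0000 - 0.9512 = 0.0488 bits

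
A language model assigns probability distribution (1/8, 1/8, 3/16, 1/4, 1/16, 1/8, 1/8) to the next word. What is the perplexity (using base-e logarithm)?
6.5107

Perplexity is e^H (or exp(H) for natural log).

First, H = -Σ p log p = 1.8735 nats
Perplexity = e^1.8735 = 6.5107

Interpretation: The model's uncertainty is equivalent to choosing uniformly among 6.5 options.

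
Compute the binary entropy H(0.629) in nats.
0.6595 nats

The binary entropy function is:
H(p) = -p log(p) - (1-p) log(1-p)

H(0.629) = -0.629 × log_e(0.629) - 0.371 × log_e(0.371)
H(0.629) = 0.6595 nats

Note: Binary entropy is maximized at p=0.5 (H=1 bit) and minimized at p=0 or p=1 (H=0).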